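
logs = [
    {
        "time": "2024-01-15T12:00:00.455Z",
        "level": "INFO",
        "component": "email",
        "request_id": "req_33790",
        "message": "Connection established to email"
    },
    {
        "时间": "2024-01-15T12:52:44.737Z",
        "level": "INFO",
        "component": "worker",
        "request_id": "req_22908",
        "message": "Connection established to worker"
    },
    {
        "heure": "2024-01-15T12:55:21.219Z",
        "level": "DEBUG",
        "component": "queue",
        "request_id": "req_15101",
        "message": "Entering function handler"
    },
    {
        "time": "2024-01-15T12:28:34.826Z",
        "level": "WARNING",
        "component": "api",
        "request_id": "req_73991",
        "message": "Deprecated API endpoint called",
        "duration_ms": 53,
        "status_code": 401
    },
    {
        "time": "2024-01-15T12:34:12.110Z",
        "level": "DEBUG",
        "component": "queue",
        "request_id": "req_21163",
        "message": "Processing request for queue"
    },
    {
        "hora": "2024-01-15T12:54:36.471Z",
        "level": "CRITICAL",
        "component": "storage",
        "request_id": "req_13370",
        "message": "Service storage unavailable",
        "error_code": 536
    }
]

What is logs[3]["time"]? "2024-01-15T12:28:34.826Z"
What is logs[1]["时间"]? "2024-01-15T12:52:44.737Z"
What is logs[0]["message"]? "Connection established to email"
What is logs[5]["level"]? "CRITICAL"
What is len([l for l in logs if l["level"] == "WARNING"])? 1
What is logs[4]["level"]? "DEBUG"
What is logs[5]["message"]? "Service storage unavailable"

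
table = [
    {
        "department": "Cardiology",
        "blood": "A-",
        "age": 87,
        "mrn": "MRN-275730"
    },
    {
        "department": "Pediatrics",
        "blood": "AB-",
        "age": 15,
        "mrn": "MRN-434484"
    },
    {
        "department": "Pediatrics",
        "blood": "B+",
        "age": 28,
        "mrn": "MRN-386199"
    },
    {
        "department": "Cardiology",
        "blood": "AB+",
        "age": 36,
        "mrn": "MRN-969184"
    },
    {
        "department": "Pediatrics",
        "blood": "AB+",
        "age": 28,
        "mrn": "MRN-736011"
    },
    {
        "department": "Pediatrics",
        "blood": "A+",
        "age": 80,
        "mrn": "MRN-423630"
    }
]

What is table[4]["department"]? "Pediatrics"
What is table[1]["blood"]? "AB-"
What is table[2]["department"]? "Pediatrics"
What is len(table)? 6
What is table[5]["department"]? "Pediatrics"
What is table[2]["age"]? 28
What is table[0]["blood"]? "A-"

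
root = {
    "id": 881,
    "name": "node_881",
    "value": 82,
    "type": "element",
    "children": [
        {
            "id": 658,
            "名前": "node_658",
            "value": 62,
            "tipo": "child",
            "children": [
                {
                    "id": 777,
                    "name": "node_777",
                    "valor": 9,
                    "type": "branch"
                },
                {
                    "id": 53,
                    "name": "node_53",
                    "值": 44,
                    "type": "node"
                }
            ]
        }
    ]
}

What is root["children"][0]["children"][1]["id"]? 53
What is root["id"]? 881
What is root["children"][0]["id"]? 658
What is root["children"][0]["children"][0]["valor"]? 9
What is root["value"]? 82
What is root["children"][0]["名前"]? "node_658"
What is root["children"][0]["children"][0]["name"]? "node_777"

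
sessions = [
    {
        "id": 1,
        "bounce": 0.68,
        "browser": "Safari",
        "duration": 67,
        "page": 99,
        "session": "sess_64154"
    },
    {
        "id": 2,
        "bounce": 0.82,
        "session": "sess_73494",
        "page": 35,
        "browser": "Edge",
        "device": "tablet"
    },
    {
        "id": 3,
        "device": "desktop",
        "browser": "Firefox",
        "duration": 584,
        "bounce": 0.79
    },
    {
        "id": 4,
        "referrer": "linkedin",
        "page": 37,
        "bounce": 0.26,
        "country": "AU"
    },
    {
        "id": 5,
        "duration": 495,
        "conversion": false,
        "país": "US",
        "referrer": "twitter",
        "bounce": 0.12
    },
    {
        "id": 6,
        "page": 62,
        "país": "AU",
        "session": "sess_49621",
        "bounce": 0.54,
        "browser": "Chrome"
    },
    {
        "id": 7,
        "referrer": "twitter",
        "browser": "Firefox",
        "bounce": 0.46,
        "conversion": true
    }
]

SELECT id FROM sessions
[1, 2, 3, 4, 5, 6, 7]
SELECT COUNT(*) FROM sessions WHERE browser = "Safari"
1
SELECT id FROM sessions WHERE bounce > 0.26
[1, 2, 3, 6, 7]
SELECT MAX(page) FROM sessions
99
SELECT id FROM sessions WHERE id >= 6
[6, 7]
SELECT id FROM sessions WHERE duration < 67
[]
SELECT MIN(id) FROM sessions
1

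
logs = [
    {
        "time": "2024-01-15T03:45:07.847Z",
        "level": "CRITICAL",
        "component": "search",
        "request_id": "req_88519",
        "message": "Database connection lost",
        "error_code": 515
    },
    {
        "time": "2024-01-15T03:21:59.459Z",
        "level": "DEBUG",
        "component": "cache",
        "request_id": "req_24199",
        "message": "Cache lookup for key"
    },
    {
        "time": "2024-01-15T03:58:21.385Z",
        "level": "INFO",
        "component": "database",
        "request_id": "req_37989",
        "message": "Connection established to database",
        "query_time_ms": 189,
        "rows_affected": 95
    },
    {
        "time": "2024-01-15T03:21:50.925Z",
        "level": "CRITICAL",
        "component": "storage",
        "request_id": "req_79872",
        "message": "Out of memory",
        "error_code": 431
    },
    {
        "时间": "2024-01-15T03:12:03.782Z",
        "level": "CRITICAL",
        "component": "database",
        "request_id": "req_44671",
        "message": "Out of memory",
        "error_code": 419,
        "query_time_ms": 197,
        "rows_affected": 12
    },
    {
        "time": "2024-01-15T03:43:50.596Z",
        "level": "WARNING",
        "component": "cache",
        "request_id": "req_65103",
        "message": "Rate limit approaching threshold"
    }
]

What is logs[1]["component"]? "cache"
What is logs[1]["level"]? "DEBUG"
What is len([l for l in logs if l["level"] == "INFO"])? 1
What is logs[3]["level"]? "CRITICAL"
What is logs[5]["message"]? "Rate limit approaching threshold"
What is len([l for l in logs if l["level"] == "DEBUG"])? 1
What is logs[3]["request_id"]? "req_79872"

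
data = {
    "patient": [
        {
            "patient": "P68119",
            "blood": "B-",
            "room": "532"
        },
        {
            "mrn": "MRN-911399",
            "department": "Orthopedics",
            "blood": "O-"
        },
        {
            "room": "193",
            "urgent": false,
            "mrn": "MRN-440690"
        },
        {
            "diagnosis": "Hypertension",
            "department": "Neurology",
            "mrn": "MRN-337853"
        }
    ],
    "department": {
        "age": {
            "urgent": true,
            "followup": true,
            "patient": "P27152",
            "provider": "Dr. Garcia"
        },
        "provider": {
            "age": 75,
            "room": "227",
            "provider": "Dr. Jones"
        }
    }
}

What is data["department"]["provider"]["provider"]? "Dr. Jones"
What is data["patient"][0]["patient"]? "P68119"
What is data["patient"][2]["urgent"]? False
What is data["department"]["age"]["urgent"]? True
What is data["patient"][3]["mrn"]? "MRN-337853"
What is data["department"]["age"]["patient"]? "P27152"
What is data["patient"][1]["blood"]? "O-"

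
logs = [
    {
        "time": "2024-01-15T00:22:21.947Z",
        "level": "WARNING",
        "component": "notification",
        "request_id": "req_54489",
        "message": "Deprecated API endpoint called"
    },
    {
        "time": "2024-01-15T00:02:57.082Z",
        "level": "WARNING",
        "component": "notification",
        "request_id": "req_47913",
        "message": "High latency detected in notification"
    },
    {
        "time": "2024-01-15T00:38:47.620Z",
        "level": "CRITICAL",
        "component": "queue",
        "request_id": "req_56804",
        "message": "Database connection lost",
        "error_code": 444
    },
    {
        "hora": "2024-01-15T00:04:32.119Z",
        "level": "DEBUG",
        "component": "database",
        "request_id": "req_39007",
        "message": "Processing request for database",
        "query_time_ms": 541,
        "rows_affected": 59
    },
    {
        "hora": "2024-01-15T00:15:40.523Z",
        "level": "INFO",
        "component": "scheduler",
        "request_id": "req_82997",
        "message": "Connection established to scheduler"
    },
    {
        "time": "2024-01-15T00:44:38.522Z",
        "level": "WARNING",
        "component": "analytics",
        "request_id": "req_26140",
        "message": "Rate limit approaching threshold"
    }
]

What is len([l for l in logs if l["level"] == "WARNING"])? 3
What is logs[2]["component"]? "queue"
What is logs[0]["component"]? "notification"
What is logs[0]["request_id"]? "req_54489"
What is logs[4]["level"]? "INFO"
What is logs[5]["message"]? "Rate limit approaching threshold"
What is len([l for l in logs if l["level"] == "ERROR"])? 0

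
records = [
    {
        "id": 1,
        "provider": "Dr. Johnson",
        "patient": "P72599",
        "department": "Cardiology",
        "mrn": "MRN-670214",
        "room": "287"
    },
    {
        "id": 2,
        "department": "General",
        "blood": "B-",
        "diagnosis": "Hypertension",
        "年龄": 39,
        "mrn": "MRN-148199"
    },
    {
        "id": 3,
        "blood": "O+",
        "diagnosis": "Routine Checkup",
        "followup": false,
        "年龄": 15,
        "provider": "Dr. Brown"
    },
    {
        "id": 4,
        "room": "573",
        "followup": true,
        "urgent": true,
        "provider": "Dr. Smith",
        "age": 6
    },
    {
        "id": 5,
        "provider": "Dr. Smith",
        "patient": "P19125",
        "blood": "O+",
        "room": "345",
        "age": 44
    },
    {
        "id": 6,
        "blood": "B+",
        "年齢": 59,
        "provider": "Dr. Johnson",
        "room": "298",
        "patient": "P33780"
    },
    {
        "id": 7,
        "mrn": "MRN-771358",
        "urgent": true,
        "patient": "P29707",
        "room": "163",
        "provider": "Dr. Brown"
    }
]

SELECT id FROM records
[1, 2, 3, 4, 5, 6, 7]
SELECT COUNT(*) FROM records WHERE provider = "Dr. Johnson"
2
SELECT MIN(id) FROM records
1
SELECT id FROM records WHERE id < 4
[1, 2, 3]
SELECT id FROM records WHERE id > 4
[5, 6, 7]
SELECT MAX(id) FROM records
7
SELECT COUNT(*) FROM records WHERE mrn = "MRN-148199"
1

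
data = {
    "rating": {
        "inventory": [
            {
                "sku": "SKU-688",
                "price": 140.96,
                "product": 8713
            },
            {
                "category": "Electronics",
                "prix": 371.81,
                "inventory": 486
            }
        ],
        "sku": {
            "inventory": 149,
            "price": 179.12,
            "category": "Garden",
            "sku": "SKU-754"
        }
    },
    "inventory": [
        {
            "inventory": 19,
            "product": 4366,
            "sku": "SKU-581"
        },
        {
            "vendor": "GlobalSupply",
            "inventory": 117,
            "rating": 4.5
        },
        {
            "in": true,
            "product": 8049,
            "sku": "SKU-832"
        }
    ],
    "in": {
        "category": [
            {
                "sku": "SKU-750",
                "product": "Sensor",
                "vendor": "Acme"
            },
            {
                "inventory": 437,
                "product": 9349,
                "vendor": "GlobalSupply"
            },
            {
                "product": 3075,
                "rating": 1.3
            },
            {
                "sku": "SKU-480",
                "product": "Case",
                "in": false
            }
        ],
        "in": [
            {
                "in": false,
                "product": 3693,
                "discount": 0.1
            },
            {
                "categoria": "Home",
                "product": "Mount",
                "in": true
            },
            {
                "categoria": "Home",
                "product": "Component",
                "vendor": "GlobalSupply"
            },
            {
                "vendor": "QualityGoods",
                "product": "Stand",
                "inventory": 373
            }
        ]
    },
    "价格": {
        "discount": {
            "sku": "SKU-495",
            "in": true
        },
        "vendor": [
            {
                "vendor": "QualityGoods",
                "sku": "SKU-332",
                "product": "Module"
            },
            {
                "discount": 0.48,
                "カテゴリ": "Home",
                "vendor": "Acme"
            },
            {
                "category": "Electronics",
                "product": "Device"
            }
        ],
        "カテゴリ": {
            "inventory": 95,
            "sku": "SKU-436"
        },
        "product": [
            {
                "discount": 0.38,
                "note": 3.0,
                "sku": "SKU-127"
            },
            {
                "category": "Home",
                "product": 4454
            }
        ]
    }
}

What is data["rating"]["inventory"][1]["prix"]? 371.81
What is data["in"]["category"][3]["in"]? False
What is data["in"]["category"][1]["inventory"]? 437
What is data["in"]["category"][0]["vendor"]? "Acme"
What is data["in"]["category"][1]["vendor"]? "GlobalSupply"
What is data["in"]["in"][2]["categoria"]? "Home"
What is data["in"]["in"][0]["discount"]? 0.1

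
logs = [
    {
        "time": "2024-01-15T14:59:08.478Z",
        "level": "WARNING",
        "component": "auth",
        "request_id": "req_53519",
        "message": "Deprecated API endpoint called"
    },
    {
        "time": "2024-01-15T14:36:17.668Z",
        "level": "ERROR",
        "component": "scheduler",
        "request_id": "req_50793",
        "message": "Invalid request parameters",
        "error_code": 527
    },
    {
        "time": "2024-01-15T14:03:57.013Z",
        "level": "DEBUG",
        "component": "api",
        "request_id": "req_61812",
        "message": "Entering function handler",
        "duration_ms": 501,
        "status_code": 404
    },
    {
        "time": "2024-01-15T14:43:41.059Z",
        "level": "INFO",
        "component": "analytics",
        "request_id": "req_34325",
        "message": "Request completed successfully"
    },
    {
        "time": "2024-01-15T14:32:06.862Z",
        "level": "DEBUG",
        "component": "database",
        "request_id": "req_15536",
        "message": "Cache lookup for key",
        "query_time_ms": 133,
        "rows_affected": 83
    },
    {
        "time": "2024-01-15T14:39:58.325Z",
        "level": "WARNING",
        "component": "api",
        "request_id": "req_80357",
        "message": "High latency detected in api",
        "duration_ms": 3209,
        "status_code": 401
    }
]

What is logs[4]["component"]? "database"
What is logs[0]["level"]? "WARNING"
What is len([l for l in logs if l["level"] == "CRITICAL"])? 0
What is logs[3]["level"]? "INFO"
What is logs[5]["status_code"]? 401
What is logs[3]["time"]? "2024-01-15T14:43:41.059Z"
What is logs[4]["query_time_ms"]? 133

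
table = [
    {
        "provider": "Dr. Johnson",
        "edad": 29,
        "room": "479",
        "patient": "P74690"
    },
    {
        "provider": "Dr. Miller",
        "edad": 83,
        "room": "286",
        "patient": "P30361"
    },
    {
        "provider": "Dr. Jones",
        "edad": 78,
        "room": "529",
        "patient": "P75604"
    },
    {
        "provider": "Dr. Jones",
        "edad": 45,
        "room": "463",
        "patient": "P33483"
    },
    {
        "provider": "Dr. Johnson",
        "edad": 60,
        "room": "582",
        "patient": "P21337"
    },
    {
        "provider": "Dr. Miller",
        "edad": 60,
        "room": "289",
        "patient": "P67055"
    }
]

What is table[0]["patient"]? "P74690"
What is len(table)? 6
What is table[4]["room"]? "582"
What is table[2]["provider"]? "Dr. Jones"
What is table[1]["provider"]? "Dr. Miller"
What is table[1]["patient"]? "P30361"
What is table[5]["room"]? "289"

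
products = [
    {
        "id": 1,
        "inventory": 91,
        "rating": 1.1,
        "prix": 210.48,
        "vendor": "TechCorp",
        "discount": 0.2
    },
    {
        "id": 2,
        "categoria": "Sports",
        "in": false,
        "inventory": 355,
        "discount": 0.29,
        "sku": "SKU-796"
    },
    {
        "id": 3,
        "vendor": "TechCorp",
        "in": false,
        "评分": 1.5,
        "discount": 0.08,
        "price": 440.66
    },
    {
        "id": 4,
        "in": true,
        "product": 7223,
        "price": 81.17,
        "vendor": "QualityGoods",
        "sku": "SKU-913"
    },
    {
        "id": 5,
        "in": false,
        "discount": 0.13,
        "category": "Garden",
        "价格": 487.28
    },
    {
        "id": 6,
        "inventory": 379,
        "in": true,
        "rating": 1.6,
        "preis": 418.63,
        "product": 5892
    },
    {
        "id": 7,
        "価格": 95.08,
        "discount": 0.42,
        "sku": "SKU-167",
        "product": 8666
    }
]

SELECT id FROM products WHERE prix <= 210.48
[1]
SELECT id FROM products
[1, 2, 3, 4, 5, 6, 7]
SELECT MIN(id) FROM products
1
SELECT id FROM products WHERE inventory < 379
[1, 2]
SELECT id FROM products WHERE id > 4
[5, 6, 7]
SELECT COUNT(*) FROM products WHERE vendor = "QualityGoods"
1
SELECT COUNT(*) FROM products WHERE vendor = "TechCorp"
2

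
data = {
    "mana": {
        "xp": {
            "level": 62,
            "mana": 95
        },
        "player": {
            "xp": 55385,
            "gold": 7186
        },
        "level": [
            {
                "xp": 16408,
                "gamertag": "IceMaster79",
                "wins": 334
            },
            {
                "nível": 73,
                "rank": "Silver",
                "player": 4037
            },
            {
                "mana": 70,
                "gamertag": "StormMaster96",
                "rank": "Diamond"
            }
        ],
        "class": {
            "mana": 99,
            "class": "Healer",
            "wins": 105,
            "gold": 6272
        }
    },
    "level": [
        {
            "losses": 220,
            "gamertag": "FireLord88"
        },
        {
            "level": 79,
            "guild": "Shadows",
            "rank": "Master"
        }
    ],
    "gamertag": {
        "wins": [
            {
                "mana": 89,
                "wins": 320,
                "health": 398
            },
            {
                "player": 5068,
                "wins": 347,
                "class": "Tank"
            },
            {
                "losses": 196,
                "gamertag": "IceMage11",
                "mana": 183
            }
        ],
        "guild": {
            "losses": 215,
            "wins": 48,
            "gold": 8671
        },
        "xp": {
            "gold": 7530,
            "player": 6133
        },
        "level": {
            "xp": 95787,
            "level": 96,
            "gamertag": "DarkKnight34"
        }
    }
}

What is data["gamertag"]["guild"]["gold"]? 8671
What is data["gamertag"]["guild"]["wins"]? 48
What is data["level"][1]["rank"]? "Master"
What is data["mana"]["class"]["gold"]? 6272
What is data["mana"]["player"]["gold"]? 7186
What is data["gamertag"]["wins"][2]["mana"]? 183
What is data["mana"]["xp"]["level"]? 62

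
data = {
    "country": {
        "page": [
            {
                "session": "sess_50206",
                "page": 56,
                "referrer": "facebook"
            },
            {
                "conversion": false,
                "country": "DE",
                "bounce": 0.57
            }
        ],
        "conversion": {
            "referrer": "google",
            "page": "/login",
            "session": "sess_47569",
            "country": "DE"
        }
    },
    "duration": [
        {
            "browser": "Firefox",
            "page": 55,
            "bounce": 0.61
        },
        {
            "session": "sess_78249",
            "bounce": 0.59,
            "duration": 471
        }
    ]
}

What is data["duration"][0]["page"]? 55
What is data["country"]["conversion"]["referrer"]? "google"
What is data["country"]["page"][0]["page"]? 56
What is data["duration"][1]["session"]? "sess_78249"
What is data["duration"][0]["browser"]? "Firefox"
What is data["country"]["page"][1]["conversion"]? False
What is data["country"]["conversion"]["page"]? "/login"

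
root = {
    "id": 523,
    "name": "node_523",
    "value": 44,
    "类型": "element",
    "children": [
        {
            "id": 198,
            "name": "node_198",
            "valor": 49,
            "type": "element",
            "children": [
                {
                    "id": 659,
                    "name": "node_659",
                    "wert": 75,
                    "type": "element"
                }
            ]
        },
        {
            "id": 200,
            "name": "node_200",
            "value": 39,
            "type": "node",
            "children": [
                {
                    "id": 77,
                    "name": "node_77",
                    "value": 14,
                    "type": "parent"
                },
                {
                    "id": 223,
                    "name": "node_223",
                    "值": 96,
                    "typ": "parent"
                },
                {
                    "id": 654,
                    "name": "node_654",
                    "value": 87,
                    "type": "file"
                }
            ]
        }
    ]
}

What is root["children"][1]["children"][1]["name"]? "node_223"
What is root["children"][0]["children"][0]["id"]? 659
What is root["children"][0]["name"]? "node_198"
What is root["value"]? 44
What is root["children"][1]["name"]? "node_200"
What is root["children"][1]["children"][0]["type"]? "parent"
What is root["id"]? 523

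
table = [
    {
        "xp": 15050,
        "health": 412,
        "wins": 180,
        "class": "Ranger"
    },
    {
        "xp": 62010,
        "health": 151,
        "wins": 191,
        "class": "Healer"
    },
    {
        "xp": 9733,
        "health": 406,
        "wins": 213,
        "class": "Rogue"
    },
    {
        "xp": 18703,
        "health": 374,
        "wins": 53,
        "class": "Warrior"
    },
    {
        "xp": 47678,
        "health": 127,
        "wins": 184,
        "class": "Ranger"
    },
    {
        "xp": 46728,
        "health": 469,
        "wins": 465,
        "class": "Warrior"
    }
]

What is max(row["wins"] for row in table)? 465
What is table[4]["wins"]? 184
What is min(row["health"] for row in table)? 127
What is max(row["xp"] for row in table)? 62010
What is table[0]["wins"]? 180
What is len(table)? 6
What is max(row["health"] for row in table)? 469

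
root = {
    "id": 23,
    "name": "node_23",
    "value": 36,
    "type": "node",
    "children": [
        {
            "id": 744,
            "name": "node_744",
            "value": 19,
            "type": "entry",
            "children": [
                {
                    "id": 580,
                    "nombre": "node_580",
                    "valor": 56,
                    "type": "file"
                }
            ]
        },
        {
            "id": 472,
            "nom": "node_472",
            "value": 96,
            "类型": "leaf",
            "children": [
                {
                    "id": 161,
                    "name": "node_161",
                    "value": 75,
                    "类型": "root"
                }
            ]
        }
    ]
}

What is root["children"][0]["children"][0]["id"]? 580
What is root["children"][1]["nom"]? "node_472"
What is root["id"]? 23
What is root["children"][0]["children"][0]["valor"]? 56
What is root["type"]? "node"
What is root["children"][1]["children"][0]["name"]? "node_161"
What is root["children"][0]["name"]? "node_744"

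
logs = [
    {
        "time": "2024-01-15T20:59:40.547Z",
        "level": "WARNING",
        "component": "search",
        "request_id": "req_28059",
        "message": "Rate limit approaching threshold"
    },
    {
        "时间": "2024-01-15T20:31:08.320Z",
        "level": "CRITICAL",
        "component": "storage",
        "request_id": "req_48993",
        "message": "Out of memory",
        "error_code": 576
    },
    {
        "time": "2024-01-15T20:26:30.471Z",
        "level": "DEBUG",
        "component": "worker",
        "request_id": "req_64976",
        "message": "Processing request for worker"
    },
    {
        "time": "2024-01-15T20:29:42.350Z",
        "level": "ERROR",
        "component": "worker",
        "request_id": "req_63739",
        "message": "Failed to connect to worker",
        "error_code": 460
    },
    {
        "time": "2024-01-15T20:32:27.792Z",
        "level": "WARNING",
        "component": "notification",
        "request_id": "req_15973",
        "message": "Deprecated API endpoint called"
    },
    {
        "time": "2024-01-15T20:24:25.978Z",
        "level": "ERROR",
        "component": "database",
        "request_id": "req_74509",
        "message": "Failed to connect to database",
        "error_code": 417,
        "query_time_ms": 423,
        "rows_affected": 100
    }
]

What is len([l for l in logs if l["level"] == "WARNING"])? 2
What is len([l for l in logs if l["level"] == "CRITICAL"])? 1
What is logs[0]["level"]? "WARNING"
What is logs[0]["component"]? "search"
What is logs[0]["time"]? "2024-01-15T20:59:40.547Z"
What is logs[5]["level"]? "ERROR"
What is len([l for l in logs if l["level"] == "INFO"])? 0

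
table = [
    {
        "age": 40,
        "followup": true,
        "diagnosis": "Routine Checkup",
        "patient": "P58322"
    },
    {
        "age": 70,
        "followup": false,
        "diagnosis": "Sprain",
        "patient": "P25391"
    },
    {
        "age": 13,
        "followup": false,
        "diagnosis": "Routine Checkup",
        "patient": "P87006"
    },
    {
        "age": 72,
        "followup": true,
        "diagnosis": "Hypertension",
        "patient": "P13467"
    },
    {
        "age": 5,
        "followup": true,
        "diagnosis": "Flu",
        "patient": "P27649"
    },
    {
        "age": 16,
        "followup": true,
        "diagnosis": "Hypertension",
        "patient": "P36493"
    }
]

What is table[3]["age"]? 72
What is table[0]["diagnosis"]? "Routine Checkup"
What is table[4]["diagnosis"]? "Flu"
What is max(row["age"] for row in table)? 72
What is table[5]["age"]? 16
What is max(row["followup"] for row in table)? True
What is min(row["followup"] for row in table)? False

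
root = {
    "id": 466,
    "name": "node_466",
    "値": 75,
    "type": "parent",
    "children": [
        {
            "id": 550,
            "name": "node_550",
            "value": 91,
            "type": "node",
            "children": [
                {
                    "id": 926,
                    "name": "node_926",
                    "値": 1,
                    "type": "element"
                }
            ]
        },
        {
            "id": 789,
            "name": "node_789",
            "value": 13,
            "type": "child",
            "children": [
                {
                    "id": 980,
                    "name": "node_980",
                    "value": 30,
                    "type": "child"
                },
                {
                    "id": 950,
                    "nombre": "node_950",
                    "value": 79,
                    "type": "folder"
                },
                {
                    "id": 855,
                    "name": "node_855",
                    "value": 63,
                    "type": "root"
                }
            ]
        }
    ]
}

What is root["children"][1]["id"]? 789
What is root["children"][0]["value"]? 91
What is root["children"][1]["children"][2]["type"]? "root"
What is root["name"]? "node_466"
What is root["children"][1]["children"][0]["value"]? 30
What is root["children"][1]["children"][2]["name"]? "node_855"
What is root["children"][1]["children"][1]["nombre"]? "node_950"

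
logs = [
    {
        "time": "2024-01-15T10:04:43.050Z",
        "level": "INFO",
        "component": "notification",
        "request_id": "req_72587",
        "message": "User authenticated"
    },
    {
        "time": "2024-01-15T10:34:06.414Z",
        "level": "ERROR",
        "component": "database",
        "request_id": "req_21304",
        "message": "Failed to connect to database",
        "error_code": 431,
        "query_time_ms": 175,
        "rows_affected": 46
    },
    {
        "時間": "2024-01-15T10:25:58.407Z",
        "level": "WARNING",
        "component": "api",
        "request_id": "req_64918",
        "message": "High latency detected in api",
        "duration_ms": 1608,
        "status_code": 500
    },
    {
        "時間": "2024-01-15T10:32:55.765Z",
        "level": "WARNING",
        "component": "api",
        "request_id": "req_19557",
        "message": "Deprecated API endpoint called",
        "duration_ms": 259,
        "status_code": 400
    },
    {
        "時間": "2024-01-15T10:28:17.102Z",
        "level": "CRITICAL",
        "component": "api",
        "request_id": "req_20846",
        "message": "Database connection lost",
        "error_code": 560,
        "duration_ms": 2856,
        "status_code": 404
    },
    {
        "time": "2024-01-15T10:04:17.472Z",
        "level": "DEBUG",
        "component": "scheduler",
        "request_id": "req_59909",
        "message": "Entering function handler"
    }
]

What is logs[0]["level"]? "INFO"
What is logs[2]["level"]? "WARNING"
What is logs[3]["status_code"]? 400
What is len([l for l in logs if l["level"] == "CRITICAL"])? 1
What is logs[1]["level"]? "ERROR"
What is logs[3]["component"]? "api"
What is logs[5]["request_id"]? "req_59909"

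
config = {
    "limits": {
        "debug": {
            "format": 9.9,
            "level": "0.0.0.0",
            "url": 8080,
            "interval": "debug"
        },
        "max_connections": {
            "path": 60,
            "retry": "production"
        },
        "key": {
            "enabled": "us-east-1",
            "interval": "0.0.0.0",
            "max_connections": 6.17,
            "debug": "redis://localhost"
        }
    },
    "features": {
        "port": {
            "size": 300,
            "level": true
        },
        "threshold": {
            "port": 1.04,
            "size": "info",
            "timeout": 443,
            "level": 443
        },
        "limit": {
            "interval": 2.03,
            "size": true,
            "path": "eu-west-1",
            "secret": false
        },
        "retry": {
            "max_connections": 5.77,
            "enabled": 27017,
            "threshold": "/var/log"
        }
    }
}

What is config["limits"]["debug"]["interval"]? "debug"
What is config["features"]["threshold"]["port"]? 1.04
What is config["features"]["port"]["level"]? True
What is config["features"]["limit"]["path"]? "eu-west-1"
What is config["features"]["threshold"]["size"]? "info"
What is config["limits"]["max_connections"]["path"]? 60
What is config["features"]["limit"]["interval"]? 2.03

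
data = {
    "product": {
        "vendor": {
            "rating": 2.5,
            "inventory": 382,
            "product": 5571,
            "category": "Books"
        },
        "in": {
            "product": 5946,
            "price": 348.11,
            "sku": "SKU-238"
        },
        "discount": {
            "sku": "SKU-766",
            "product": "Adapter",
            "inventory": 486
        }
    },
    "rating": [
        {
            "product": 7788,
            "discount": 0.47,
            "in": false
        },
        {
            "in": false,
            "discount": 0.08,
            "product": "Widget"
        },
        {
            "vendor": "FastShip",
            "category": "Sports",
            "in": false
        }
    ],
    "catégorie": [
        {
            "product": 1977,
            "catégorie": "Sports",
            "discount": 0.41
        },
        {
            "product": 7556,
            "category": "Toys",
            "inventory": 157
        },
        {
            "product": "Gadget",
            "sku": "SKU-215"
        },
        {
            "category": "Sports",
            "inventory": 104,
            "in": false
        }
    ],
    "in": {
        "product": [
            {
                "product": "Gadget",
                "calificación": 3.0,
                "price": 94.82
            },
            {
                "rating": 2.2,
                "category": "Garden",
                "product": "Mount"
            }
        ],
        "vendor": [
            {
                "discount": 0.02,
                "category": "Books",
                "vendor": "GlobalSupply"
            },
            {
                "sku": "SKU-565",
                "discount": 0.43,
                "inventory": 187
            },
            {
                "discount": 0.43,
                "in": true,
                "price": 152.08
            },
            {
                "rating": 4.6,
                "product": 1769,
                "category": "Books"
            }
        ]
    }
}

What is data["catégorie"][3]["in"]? False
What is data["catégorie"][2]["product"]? "Gadget"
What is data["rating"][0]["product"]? 7788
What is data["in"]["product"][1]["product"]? "Mount"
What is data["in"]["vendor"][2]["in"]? True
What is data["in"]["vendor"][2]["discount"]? 0.43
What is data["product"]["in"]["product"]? 5946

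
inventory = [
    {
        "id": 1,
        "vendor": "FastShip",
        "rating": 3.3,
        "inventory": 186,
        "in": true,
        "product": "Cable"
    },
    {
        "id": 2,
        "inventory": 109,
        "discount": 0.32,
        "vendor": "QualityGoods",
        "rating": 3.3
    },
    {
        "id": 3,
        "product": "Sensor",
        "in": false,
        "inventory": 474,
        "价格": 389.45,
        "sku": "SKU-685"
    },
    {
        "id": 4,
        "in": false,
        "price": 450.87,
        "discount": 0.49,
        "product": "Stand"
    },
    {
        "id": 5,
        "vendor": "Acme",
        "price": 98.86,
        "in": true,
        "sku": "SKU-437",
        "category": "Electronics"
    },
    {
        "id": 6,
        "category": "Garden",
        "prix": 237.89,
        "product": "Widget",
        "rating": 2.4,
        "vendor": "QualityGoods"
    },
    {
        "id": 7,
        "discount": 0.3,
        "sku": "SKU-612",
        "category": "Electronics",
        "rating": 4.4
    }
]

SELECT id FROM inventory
[1, 2, 3, 4, 5, 6, 7]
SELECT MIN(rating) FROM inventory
2.4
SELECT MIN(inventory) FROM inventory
109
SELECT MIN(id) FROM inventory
1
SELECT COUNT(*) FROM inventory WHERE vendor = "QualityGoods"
2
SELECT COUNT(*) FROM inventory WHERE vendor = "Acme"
1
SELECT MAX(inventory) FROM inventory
474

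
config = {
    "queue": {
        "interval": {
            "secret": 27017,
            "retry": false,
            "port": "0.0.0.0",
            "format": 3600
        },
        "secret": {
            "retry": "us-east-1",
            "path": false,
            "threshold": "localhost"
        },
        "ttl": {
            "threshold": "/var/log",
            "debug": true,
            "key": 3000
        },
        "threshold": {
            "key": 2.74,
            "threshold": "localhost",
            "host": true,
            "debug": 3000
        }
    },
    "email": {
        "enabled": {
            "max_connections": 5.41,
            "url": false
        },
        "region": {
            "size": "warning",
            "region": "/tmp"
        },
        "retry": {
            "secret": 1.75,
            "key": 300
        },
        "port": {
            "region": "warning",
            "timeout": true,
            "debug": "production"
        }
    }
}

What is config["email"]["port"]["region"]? "warning"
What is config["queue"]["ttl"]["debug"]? True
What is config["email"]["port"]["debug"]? "production"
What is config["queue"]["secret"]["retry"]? "us-east-1"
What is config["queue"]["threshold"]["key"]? 2.74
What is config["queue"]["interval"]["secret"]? 27017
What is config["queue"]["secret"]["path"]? False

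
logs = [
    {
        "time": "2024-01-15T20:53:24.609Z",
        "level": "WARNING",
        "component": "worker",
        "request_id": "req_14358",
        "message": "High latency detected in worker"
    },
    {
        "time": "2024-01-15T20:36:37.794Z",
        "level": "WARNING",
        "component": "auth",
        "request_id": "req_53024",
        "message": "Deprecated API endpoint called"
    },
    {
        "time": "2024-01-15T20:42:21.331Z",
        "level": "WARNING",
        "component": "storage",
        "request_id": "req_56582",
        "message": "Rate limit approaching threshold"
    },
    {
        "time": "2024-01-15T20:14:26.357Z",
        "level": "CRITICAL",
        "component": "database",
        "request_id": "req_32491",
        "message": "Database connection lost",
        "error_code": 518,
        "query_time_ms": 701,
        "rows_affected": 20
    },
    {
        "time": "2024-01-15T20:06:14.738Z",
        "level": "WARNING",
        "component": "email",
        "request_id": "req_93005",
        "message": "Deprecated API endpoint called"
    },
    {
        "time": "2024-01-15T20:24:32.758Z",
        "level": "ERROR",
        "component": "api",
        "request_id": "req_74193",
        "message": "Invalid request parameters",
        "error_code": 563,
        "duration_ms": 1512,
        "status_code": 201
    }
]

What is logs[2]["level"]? "WARNING"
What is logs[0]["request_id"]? "req_14358"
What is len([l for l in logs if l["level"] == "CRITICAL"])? 1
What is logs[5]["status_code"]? 201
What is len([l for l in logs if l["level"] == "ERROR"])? 1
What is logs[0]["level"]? "WARNING"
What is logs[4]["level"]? "WARNING"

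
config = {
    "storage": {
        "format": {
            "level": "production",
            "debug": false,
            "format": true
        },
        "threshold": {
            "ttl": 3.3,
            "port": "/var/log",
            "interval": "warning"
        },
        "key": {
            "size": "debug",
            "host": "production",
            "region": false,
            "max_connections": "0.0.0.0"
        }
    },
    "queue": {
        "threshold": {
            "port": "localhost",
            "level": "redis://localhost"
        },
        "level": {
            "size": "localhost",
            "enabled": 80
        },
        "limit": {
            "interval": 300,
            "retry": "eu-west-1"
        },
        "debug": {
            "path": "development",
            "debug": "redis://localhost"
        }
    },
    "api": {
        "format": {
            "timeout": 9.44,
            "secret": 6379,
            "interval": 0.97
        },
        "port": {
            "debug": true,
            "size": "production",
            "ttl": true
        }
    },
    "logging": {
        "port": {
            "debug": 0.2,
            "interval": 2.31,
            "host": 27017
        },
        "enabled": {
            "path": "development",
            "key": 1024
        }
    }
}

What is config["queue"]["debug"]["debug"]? "redis://localhost"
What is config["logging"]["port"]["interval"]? 2.31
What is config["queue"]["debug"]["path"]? "development"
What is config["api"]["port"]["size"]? "production"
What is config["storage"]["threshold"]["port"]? "/var/log"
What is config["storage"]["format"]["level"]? "production"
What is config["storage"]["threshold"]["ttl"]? 3.3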